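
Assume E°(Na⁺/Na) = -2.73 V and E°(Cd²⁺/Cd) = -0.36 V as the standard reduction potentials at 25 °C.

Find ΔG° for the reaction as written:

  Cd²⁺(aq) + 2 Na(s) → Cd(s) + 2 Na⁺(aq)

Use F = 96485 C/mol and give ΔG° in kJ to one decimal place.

As written, Cd²⁺/Cd is reduced (cathode) and Na⁺/Na is oxidised (anode), so E°cell = (-0.36) − (-2.73) = +2.37 V.
Balancing electrons gives n = 2.
ΔG° = −nFE° = −(2)(96485)(+2.37) = -457,339 J = -457.3 kJ.

-457.3 kJ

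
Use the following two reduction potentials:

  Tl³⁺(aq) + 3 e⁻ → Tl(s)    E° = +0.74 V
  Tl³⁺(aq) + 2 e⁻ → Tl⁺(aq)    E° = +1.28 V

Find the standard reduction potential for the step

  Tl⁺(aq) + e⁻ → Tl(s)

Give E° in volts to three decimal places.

-0.340 V

Sequential free energies add, so n₃E°₃ = n₁E°₁ + n₂E°₂.
With n₃ = 3, and the known step contributing 2×(+1.28) V, the unknown satisfies 1·E° = 3×(+0.74) − 2×(+1.28) = -0.340.
E° = -0.340 / 1 = -0.340 V.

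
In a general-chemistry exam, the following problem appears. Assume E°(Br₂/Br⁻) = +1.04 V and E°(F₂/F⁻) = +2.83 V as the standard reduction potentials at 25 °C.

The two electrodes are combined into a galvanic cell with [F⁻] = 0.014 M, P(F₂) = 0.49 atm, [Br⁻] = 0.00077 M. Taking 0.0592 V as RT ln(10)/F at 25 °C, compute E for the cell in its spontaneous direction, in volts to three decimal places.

F₂/F⁻ is the cathode (higher E°), Br₂/Br⁻ the anode: E°cell = +2.83 − (+1.04) = +1.79 V, n = 2.
Overall: F₂(g) + 2 Br⁻(aq) → 2 F⁻(aq) + Br₂(l)
Q = [F⁻]^2 / (P(F₂)·[Br⁻]^2); log Q = 2.829.
E = E° − (0.0592/n) log Q = +1.79 − (0.0592/2)(2.829) = +1.706 V.

+1.706 V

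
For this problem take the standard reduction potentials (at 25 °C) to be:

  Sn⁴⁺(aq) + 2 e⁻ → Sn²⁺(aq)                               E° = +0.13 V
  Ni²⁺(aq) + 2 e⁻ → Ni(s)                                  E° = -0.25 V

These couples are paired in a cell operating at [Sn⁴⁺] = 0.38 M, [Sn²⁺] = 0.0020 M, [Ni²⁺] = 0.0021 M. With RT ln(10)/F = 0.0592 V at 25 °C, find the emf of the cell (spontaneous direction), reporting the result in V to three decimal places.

+0.527 V

Sn⁴⁺/Sn²⁺ is the cathode (higher E°), Ni²⁺/Ni the anode: E°cell = +0.13 − (-0.25) = +0.38 V, n = 2.
Overall: Sn⁴⁺(aq) + Ni(s) → Sn²⁺(aq) + Ni²⁺(aq)
Q = [Sn²⁺]·[Ni²⁺] / ([Sn⁴⁺]); log Q = -4.957.
E = E° − (0.0592/n) log Q = +0.38 − (0.0592/2)(-4.957) = +0.527 V.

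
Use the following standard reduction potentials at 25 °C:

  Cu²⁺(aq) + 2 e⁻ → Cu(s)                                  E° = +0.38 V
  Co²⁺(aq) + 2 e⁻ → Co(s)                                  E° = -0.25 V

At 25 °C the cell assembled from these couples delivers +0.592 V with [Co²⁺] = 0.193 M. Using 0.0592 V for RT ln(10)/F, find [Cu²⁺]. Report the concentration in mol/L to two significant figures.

0.010 M

Cu²⁺/Cu is the cathode, Co²⁺/Co the anode: E°cell = +0.63 V, n = 2.
Overall reaction: Cu²⁺(aq) + Co(s) → Cu(s) + Co²⁺(aq); Q = [Co²⁺]^1/[Cu²⁺]^1.
From E = E° − (0.0592/n) log Q: log Q = (E° − E)·n/0.0592 = (+0.63 − (+0.592))·2/0.0592 = 1.2838.
So 1·log[Cu²⁺] = 1·log(0.193) − log Q = -0.7144 − (1.2838) = -1.9982; [Cu²⁺] = 10^(-1.9982) ≈ 0.010 M.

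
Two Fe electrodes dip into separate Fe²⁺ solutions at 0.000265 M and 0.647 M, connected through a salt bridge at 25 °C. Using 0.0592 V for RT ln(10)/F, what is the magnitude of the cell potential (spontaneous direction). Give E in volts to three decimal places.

For a concentration cell E°cell = 0. The 0.647 M side is the cathode (reduction is favoured where [Fe²⁺] is higher).
With n = 2, E = −(0.0592/2) log([Fe²⁺]ₐₙ/[Fe²⁺]꜀ₐₜ) = −(0.0592/2) log(0.000265/0.647) = −(0.0592/2)(-3.388) = +0.100 V.

+0.100 V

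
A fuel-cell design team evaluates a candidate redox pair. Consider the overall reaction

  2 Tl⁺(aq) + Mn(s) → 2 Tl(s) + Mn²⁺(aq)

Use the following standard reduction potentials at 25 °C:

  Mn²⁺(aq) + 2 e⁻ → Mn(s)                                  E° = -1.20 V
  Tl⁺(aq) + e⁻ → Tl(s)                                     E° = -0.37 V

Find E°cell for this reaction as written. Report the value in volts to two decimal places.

The Tl⁺/Tl couple has the higher reduction potential, so it is the cathode; Mn²⁺/Mn is oxidised at the anode.
E°cell = E°(cathode) − E°(anode) = (-0.37) − (-1.20) = +0.83 V.

+0.83 V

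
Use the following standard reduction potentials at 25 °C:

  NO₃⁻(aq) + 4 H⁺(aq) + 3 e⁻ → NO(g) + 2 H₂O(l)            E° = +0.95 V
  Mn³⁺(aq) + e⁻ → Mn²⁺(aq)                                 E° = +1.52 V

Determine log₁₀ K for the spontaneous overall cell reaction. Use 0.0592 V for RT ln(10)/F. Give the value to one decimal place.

28.9

Cathode: Mn³⁺/Mn²⁺; anode: NO₃⁻/NO. E°cell = +0.57 V, n = 3.
log K = nE°cell / 0.0592 = (3)(+0.57) / 0.0592 = 28.9.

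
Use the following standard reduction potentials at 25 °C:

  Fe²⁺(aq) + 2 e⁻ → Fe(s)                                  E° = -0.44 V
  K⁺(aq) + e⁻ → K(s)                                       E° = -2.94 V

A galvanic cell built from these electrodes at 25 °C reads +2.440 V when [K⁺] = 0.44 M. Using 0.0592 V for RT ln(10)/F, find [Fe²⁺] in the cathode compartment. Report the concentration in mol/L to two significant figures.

Fe²⁺/Fe is the cathode, K⁺/K the anode: E°cell = +2.50 V, n = 2.
Overall reaction: Fe²⁺(aq) + 2 K(s) → Fe(s) + 2 K⁺(aq); Q = [K⁺]^2/[Fe²⁺]^1.
From E = E° − (0.0592/n) log Q: log Q = (E° − E)·n/0.0592 = (+2.50 − (+2.440))·2/0.0592 = 2.0270.
So 1·log[Fe²⁺] = 2·log(0.44) − log Q = -0.7131 − (2.0270) = -2.7401; [Fe²⁺] = 10^(-2.7401) ≈ 0.0018 M.

0.0018 M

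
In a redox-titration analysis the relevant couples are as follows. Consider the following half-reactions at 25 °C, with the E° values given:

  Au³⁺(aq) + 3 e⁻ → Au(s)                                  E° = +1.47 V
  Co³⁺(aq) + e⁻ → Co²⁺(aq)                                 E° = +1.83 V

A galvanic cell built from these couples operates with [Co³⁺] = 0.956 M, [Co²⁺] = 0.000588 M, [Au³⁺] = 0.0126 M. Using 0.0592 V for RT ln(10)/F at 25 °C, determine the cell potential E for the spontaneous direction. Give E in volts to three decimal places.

Co³⁺/Co²⁺ is the cathode (higher E°), Au³⁺/Au the anode: E°cell = +1.83 − (+1.47) = +0.36 V, n = 3.
Overall: 3 Co³⁺(aq) + Au(s) → 3 Co²⁺(aq) + Au³⁺(aq)
Q = [Co²⁺]^3·[Au³⁺] / ([Co³⁺]^3); log Q = -11.533.
E = E° − (0.0592/n) log Q = +0.36 − (0.0592/3)(-11.533) = +0.588 V.

+0.588 V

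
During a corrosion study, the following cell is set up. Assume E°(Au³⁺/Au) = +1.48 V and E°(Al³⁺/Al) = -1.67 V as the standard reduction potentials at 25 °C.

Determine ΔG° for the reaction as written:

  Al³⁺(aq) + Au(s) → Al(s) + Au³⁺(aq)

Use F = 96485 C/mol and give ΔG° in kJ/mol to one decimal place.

+911.8 kJ/mol

As written, Al³⁺/Al is reduced (cathode) and Au³⁺/Au is oxidised (anode), so E°cell = (-1.67) − (+1.48) = -3.15 V.
Balancing electrons gives n = 3.
ΔG° = −nFE° = −(3)(96485)(-3.15) = 911,783 J = +911.8 kJ/mol.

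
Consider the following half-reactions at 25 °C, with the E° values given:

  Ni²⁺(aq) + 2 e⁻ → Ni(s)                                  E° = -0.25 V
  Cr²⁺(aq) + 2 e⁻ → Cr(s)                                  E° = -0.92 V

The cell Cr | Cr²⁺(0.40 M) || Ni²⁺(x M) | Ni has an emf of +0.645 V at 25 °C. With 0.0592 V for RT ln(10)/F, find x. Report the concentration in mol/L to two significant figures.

Ni²⁺/Ni is the cathode, Cr²⁺/Cr the anode: E°cell = +0.67 V, n = 2.
Overall reaction: Ni²⁺(aq) + Cr(s) → Ni(s) + Cr²⁺(aq); Q = [Cr²⁺]^1/[Ni²⁺]^1.
From E = E° − (0.0592/n) log Q: log Q = (E° − E)·n/0.0592 = (+0.67 − (+0.645))·2/0.0592 = 0.8446.
So 1·log[Ni²⁺] = 1·log(0.4) − log Q = -0.3979 − (0.8446) = -1.2425; [Ni²⁺] = 10^(-1.2425) ≈ 0.057 M.

0.057 M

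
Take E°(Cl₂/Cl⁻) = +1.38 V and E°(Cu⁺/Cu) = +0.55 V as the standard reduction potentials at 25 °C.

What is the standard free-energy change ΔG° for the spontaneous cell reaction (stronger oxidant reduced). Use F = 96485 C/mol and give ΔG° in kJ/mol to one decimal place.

-160.2 kJ/mol

Cl₂/Cl⁻ (E° = +1.38 V) is the cathode; Cu⁺/Cu (E° = +0.55 V) is the anode, so E°cell = +0.83 V.
Balancing electrons gives n = 2 (lcm of 2 and 1).
ΔG° = −nFE° = −(2)(96485)(+0.83) = -160,165 J = -160.2 kJ/mol.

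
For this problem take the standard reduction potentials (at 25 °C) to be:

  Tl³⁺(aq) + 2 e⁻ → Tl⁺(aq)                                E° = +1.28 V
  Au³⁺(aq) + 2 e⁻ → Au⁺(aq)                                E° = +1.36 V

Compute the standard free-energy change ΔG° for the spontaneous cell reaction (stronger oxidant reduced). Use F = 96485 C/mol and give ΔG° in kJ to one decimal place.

Au³⁺/Au⁺ (E° = +1.36 V) is the cathode; Tl³⁺/Tl⁺ (E° = +1.28 V) is the anode, so E°cell = +0.08 V.
Balancing electrons gives n = 2 (lcm of 2 and 2).
ΔG° = −nFE° = −(2)(96485)(+0.08) = -15,438 J = -15.4 kJ.

-15.4 kJ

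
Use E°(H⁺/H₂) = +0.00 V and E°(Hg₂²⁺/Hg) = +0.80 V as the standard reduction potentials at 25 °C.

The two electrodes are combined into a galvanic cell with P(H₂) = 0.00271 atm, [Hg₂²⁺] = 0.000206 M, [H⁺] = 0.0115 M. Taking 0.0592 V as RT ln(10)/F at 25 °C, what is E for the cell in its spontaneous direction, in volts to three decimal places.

+0.730 V

Hg₂²⁺/Hg is the cathode (higher E°), H⁺/H₂ the anode: E°cell = +0.80 − (+0.00) = +0.80 V, n = 2.
Overall: Hg₂²⁺(aq) + H₂(g) → 2 Hg(l) + 2 H⁺(aq)
Q = [H⁺]^2 / ([Hg₂²⁺]·P(H₂)); log Q = 2.375.
E = E° − (0.0592/n) log Q = +0.80 − (0.0592/2)(2.375) = +0.730 V.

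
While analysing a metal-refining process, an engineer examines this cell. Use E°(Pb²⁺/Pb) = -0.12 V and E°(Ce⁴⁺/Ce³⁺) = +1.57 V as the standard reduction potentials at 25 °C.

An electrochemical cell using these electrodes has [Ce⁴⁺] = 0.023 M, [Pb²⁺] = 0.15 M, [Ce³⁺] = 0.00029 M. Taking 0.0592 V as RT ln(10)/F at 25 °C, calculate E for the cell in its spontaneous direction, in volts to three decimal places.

Ce⁴⁺/Ce³⁺ is the cathode (higher E°), Pb²⁺/Pb the anode: E°cell = +1.57 − (-0.12) = +1.69 V, n = 2.
Overall: 2 Ce⁴⁺(aq) + Pb(s) → 2 Ce³⁺(aq) + Pb²⁺(aq)
Q = [Ce³⁺]^2·[Pb²⁺] / ([Ce⁴⁺]^2); log Q = -4.623.
E = E° − (0.0592/n) log Q = +1.69 − (0.0592/2)(-4.623) = +1.827 V.

+1.827 V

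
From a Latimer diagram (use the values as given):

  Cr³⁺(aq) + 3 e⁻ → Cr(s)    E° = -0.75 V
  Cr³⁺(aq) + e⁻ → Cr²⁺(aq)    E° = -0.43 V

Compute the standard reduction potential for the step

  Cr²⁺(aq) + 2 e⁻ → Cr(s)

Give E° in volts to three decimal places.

Sequential free energies add, so n₃E°₃ = n₁E°₁ + n₂E°₂.
With n₃ = 3, and the known step contributing 1×(-0.43) V, the unknown satisfies 2·E° = 3×(-0.75) − 1×(-0.43) = -1.820.
E° = -1.820 / 2 = -0.910 V.

-0.910 V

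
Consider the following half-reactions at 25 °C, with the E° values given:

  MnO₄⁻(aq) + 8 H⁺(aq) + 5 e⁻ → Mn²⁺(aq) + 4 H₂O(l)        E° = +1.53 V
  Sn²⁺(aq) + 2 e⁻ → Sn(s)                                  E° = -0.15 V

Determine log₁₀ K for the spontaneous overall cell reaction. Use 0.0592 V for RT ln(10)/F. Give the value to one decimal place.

283.8

Cathode: MnO₄⁻/Mn²⁺; anode: Sn²⁺/Sn. E°cell = +1.68 V, n = 10.
log K = nE°cell / 0.0592 = (10)(+1.68) / 0.0592 = 283.8.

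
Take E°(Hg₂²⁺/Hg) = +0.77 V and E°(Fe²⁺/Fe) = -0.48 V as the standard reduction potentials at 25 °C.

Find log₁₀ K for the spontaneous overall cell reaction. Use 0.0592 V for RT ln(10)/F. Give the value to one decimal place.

Cathode: Hg₂²⁺/Hg; anode: Fe²⁺/Fe. E°cell = +1.25 V, n = 2.
log K = nE°cell / 0.0592 = (2)(+1.25) / 0.0592 = 42.2.

42.2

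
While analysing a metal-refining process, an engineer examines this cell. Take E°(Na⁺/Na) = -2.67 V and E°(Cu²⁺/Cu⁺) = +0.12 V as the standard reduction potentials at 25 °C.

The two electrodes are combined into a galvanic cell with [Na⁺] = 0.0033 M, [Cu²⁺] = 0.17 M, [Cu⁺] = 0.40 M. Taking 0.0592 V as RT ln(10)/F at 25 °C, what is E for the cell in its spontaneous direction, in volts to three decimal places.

+2.915 V

Cu²⁺/Cu⁺ is the cathode (higher E°), Na⁺/Na the anode: E°cell = +0.12 − (-2.67) = +2.79 V, n = 1.
Overall: Cu²⁺(aq) + Na(s) → Cu⁺(aq) + Na⁺(aq)
Q = [Cu⁺]·[Na⁺] / ([Cu²⁺]); log Q = -2.110.
E = E° − (0.0592/n) log Q = +2.79 − (0.0592/1)(-2.110) = +2.915 V.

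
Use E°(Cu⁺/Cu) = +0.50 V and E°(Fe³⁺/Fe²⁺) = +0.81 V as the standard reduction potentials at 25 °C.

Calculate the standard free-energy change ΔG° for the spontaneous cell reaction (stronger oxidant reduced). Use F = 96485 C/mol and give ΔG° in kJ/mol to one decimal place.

Fe³⁺/Fe²⁺ (E° = +0.81 V) is the cathode; Cu⁺/Cu (E° = +0.50 V) is the anode, so E°cell = +0.31 V.
Balancing electrons gives n = 1 (lcm of 1 and 1).
ΔG° = −nFE° = −(1)(96485)(+0.31) = -29,910 J = -29.9 kJ/mol.

-29.9 kJ/mol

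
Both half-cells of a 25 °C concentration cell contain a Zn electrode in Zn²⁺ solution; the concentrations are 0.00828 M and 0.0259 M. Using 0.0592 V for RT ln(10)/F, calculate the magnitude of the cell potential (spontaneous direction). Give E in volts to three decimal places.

+0.015 V

For a concentration cell E°cell = 0. The 0.0259 M side is the cathode (reduction is favoured where [Zn²⁺] is higher).
With n = 2, E = −(0.0592/2) log([Zn²⁺]ₐₙ/[Zn²⁺]꜀ₐₜ) = −(0.0592/2) log(0.00828/0.0259) = −(0.0592/2)(-0.495) = +0.015 V.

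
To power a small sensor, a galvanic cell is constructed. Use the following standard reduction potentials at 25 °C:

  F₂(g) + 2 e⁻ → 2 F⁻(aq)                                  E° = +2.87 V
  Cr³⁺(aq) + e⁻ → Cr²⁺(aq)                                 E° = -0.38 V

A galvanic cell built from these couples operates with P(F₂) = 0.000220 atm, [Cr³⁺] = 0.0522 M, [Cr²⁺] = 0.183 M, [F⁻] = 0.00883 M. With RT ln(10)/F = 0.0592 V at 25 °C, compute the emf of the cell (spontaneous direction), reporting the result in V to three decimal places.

+3.296 V

F₂/F⁻ is the cathode (higher E°), Cr³⁺/Cr²⁺ the anode: E°cell = +2.87 − (-0.38) = +3.25 V, n = 2.
Overall: F₂(g) + 2 Cr²⁺(aq) → 2 F⁻(aq) + 2 Cr³⁺(aq)
Q = [F⁻]^2·[Cr³⁺]^2 / (P(F₂)·[Cr²⁺]^2); log Q = -1.540.
E = E° − (0.0592/n) log Q = +3.25 − (0.0592/2)(-1.540) = +3.296 V.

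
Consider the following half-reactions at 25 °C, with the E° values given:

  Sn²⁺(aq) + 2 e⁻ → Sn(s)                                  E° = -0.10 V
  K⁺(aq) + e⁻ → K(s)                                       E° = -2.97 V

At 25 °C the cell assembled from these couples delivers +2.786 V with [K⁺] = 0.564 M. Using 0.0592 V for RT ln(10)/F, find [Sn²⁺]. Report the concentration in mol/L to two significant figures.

Sn²⁺/Sn is the cathode, K⁺/K the anode: E°cell = +2.87 V, n = 2.
Overall reaction: Sn²⁺(aq) + 2 K(s) → Sn(s) + 2 K⁺(aq); Q = [K⁺]^2/[Sn²⁺]^1.
From E = E° − (0.0592/n) log Q: log Q = (E° − E)·n/0.0592 = (+2.87 − (+2.786))·2/0.0592 = 2.8378.
So 1·log[Sn²⁺] = 2·log(0.564) − log Q = -0.4974 − (2.8378) = -3.3352; [Sn²⁺] = 10^(-3.3352) ≈ 0.00046 M.

0.00046 M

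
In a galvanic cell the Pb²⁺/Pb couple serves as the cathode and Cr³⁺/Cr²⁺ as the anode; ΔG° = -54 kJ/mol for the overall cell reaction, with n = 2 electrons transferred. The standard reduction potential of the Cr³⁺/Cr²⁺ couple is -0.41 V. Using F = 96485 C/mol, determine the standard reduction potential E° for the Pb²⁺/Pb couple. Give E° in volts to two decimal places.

-0.13 V

E°cell = −ΔG°/(nF) = −(-54×10³)/((2)(96485)) = +0.280 V.
Since Pb²⁺/Pb is the cathode and Cr³⁺/Cr²⁺ the anode, E°cell = E°(Pb²⁺/Pb) − E°(Cr³⁺/Cr²⁺).
So E°(Pb²⁺/Pb) = E°cell + E°(Cr³⁺/Cr²⁺) = +0.280 + (-0.41) = -0.13 V.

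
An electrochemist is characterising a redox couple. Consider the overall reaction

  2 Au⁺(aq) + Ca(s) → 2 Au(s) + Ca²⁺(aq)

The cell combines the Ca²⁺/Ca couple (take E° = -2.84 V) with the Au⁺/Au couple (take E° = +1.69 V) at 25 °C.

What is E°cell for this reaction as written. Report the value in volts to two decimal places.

The Au⁺/Au couple has the higher reduction potential, so it is the cathode; Ca²⁺/Ca is oxidised at the anode.
E°cell = E°(cathode) − E°(anode) = (+1.69) − (-2.84) = +4.53 V.
Since E°cell > 0, the reaction is spontaneous under standard conditions.

+4.53 V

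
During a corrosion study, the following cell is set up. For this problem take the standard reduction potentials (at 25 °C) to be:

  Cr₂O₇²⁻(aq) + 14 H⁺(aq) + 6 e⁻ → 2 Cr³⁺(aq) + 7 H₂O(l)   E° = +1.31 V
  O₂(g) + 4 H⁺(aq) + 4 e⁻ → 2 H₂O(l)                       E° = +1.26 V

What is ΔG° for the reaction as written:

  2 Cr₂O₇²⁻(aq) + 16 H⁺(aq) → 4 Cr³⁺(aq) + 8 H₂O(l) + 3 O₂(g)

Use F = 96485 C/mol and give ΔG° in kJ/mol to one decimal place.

As written, Cr₂O₇²⁻/Cr³⁺ is reduced (cathode) and O₂/H₂O is oxidised (anode), so E°cell = (+1.31) − (+1.26) = +0.05 V.
Balancing electrons gives n = 12.
ΔG° = −nFE° = −(12)(96485)(+0.05) = -57,891 J = -57.9 kJ/mol.

-57.9 kJ/mol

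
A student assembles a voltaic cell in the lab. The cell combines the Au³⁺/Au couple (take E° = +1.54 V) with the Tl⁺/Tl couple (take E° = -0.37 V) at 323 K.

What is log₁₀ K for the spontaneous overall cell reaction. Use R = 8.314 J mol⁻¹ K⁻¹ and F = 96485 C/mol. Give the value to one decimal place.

89.4

Cathode: Au³⁺/Au; anode: Tl⁺/Tl. E°cell = (+1.54) − (-0.37) = +1.91 V, with n = 3.
ΔG° = −nFE° = −RT ln K, so ln K = nFE°/(RT) = (3)(96485)(+1.91) / ((8.314)(323)) = 205.874.
log₁₀ K = 205.874 / ln 10 = 89.4.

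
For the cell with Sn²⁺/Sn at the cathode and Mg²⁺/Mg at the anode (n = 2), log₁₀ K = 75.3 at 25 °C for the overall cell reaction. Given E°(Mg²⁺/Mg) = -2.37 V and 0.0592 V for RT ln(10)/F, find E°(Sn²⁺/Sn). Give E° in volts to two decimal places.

E°cell = (0.0592/n)·log K = (0.0592/2)(75.3) = +2.229 V.
Since Sn²⁺/Sn is the cathode and Mg²⁺/Mg the anode, E°cell = E°(Sn²⁺/Sn) − E°(Mg²⁺/Mg).
So E°(Sn²⁺/Sn) = E°cell + E°(Mg²⁺/Mg) = +2.229 + (-2.37) = -0.14 V.

-0.14 V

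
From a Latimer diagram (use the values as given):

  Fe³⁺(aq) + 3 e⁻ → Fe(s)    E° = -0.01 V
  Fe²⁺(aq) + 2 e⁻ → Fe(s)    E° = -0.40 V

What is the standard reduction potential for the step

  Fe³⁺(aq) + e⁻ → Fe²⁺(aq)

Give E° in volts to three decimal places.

+0.770 V

Sequential free energies add, so n₃E°₃ = n₁E°₁ + n₂E°₂.
With n₃ = 3, and the known step contributing 2×(-0.40) V, the unknown satisfies 1·E° = 3×(-0.01) − 2×(-0.40) = +0.770.
E° = +0.770 / 1 = +0.770 V.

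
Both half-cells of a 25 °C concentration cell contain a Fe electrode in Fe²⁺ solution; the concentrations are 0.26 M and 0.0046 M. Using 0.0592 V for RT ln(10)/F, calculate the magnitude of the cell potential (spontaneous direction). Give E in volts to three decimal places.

For a concentration cell E°cell = 0. The 0.26 M side is the cathode (reduction is favoured where [Fe²⁺] is higher).
With n = 2, E = −(0.0592/2) log([Fe²⁺]ₐₙ/[Fe²⁺]꜀ₐₜ) = −(0.0592/2) log(0.0046/0.26) = −(0.0592/2)(-1.752) = +0.052 V.

+0.052 V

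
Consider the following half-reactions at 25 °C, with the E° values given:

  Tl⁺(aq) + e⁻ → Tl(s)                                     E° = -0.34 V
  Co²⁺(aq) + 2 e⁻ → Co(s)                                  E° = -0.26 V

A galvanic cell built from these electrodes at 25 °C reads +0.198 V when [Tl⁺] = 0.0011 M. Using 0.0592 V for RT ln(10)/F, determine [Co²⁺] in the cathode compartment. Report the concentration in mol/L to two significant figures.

Co²⁺/Co is the cathode, Tl⁺/Tl the anode: E°cell = +0.08 V, n = 2.
Overall reaction: Co²⁺(aq) + 2 Tl(s) → Co(s) + 2 Tl⁺(aq); Q = [Tl⁺]^2/[Co²⁺]^1.
From E = E° − (0.0592/n) log Q: log Q = (E° − E)·n/0.0592 = (+0.08 − (+0.198))·2/0.0592 = -3.9865.
So 1·log[Co²⁺] = 2·log(0.0011) − log Q = -5.9172 − (-3.9865) = -1.9307; [Co²⁺] = 10^(-1.9307) ≈ 0.012 M.

0.012 M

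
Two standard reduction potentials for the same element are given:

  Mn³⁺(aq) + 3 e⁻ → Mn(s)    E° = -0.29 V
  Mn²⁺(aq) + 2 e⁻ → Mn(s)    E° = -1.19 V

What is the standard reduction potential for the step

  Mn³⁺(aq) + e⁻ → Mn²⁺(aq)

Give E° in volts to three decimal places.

+1.510 V

Sequential free energies add, so n₃E°₃ = n₁E°₁ + n₂E°₂.
With n₃ = 3, and the known step contributing 2×(-1.19) V, the unknown satisfies 1·E° = 3×(-0.29) − 2×(-1.19) = +1.510.
E° = +1.510 / 1 = +1.510 V.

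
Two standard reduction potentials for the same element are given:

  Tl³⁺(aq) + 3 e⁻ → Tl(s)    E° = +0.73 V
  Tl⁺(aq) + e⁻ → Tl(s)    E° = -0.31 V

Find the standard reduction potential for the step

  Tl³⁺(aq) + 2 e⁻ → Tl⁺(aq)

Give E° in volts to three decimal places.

+1.250 V

Sequential free energies add, so n₃E°₃ = n₁E°₁ + n₂E°₂.
With n₃ = 3, and the known step contributing 1×(-0.31) V, the unknown satisfies 2·E° = 3×(+0.73) − 1×(-0.31) = +2.500.
E° = +2.500 / 2 = +1.250 V.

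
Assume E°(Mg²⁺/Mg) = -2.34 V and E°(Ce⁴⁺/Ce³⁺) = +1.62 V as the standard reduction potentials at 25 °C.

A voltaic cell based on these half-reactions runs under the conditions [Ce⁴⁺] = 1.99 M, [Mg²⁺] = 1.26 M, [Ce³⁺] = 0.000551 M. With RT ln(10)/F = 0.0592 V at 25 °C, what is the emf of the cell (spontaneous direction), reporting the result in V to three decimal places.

Ce⁴⁺/Ce³⁺ is the cathode (higher E°), Mg²⁺/Mg the anode: E°cell = +1.62 − (-2.34) = +3.96 V, n = 2.
Overall: 2 Ce⁴⁺(aq) + Mg(s) → 2 Ce³⁺(aq) + Mg²⁺(aq)
Q = [Ce³⁺]^2·[Mg²⁺] / ([Ce⁴⁺]^2); log Q = -7.015.
E = E° − (0.0592/n) log Q = +3.96 − (0.0592/2)(-7.015) = +4.168 V.

+4.168 V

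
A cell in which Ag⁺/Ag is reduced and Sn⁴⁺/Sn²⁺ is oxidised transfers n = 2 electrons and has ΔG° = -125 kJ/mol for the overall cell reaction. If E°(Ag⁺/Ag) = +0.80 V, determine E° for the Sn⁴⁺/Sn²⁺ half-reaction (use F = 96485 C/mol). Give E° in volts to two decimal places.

E°cell = −ΔG°/(nF) = −(-125×10³)/((2)(96485)) = +0.648 V.
Since Ag⁺/Ag is the cathode and Sn⁴⁺/Sn²⁺ the anode, E°cell = E°(Ag⁺/Ag) − E°(Sn⁴⁺/Sn²⁺).
So E°(Sn⁴⁺/Sn²⁺) = E°(Ag⁺/Ag) − E°cell = (+0.80) − (+0.648) = +0.15 V.

+0.15 V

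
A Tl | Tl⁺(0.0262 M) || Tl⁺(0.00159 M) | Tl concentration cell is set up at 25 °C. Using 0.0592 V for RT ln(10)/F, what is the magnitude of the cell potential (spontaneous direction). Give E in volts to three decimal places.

For a concentration cell E°cell = 0. The 0.0262 M side is the cathode (reduction is favoured where [Tl⁺] is higher).
With n = 1, E = −(0.0592/1) log([Tl⁺]ₐₙ/[Tl⁺]꜀ₐₜ) = −(0.0592/1) log(0.00159/0.0262) = −(0.0592/1)(-1.217) = +0.072 V.

+0.072 V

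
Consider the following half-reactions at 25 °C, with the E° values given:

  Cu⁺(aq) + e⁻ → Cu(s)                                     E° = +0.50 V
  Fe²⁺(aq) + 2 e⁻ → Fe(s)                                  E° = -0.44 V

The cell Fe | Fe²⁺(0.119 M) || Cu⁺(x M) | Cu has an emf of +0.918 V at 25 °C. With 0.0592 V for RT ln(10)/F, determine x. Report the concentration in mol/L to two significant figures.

0.15 M

Cu⁺/Cu is the cathode, Fe²⁺/Fe the anode: E°cell = +0.94 V, n = 2.
Overall reaction: 2 Cu⁺(aq) + Fe(s) → 2 Cu(s) + Fe²⁺(aq); Q = [Fe²⁺]^1/[Cu⁺]^2.
From E = E° − (0.0592/n) log Q: log Q = (E° − E)·n/0.0592 = (+0.94 − (+0.918))·2/0.0592 = 0.7432.
So 2·log[Cu⁺] = 1·log(0.119) − log Q = -0.9245 − (0.7432) = -1.6677; log[Cu⁺] = -1.6677 / 2 = -0.8338; [Cu⁺] = 10^(-0.8338) ≈ 0.15 M.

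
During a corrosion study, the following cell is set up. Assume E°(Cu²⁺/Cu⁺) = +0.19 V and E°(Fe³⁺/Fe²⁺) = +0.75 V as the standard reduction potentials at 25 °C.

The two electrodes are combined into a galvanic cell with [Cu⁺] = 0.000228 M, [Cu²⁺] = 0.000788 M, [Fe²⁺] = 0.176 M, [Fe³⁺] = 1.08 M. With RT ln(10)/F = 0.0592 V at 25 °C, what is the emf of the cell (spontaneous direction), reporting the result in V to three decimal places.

Fe³⁺/Fe²⁺ is the cathode (higher E°), Cu²⁺/Cu⁺ the anode: E°cell = +0.75 − (+0.19) = +0.56 V, n = 1.
Overall: Fe³⁺(aq) + Cu⁺(aq) → Fe²⁺(aq) + Cu²⁺(aq)
Q = [Fe²⁺]·[Cu²⁺] / ([Fe³⁺]·[Cu⁺]); log Q = -0.249.
E = E° − (0.0592/n) log Q = +0.56 − (0.0592/1)(-0.249) = +0.575 V.

+0.575 V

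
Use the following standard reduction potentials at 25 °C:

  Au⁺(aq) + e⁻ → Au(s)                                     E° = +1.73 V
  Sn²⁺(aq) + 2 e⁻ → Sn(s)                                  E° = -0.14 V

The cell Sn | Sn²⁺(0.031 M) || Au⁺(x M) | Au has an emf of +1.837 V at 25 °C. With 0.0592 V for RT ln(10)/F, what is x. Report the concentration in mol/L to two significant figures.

0.049 M

Au⁺/Au is the cathode, Sn²⁺/Sn the anode: E°cell = +1.87 V, n = 2.
Overall reaction: 2 Au⁺(aq) + Sn(s) → 2 Au(s) + Sn²⁺(aq); Q = [Sn²⁺]^1/[Au⁺]^2.
From E = E° − (0.0592/n) log Q: log Q = (E° − E)·n/0.0592 = (+1.87 − (+1.837))·2/0.0592 = 1.1149.
So 2·log[Au⁺] = 1·log(0.031) − log Q = -1.5086 − (1.1149) = -2.6235; log[Au⁺] = -2.6235 / 2 = -1.3117; [Au⁺] = 10^(-1.3117) ≈ 0.049 M.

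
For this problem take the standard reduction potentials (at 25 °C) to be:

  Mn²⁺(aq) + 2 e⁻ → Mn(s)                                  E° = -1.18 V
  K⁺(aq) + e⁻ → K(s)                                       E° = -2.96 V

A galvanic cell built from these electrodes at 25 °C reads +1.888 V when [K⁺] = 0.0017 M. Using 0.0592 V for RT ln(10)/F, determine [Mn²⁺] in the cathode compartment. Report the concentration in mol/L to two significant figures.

0.013 M

Mn²⁺/Mn is the cathode, K⁺/K the anode: E°cell = +1.78 V, n = 2.
Overall reaction: Mn²⁺(aq) + 2 K(s) → Mn(s) + 2 K⁺(aq); Q = [K⁺]^2/[Mn²⁺]^1.
From E = E° − (0.0592/n) log Q: log Q = (E° − E)·n/0.0592 = (+1.78 − (+1.888))·2/0.0592 = -3.6486.
So 1·log[Mn²⁺] = 2·log(0.0017) − log Q = -5.5391 − (-3.6486) = -1.8905; [Mn²⁺] = 10^(-1.8905) ≈ 0.013 M.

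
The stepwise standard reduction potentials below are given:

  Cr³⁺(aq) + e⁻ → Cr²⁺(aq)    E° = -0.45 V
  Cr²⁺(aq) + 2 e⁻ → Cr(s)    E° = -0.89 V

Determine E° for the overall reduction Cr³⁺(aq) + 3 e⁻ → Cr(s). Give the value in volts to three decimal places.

-0.743 V

Adding the free-energy changes (−nFE°) of the two steps gives −n₃FE°₃ = −n₁FE°₁ − n₂FE°₂.
E°₃ = (1×-0.45 + 2×-0.89) / 3 = (-2.230) / 3 = -0.743 V.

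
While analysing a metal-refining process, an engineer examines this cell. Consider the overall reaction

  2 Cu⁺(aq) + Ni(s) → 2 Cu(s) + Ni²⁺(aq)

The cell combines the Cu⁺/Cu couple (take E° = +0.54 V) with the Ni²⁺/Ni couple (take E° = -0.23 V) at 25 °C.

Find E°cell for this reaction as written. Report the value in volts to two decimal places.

+0.77 V

The Cu⁺/Cu couple has the higher reduction potential, so it is the cathode; Ni²⁺/Ni is oxidised at the anode.
E°cell = E°(cathode) − E°(anode) = (+0.54) − (-0.23) = +0.77 V.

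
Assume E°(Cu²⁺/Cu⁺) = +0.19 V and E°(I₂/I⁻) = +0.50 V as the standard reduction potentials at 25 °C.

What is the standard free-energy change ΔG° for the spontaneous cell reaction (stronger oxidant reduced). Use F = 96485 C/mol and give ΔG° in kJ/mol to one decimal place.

-59.8 kJ/mol

I₂/I⁻ (E° = +0.50 V) is the cathode; Cu²⁺/Cu⁺ (E° = +0.19 V) is the anode, so E°cell = +0.31 V.
Balancing electrons gives n = 2 (lcm of 2 and 1).
ΔG° = −nFE° = −(2)(96485)(+0.31) = -59,821 J = -59.8 kJ/mol.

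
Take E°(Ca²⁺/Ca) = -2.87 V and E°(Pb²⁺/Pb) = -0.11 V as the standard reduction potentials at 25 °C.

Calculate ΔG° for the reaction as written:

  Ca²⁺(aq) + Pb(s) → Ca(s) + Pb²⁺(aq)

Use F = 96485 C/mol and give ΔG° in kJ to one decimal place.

As written, Ca²⁺/Ca is reduced (cathode) and Pb²⁺/Pb is oxidised (anode), so E°cell = (-2.87) − (-0.11) = -2.76 V.
Balancing electrons gives n = 2.
ΔG° = −nFE° = −(2)(96485)(-2.76) = 532,597 J = +532.6 kJ.

+532.6 kJ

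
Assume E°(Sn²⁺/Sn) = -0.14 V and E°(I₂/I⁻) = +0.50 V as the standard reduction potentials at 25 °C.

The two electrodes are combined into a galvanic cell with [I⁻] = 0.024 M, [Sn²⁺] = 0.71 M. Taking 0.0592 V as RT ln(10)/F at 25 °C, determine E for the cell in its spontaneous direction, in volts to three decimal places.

+0.740 V

I₂/I⁻ is the cathode (higher E°), Sn²⁺/Sn the anode: E°cell = +0.50 − (-0.14) = +0.64 V, n = 2.
Overall: I₂(s) + Sn(s) → 2 I⁻(aq) + Sn²⁺(aq)
Q = [I⁻]^2·[Sn²⁺]; log Q = -3.388.
E = E° − (0.0592/n) log Q = +0.64 − (0.0592/2)(-3.388) = +0.740 V.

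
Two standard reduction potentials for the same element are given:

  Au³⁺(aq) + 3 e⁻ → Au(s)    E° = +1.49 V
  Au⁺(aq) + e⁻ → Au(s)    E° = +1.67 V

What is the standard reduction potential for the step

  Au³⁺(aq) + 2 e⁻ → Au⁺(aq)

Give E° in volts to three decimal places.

+1.400 V

Sequential free energies add, so n₃E°₃ = n₁E°₁ + n₂E°₂.
With n₃ = 3, and the known step contributing 1×(+1.67) V, the unknown satisfies 2·E° = 3×(+1.49) − 1×(+1.67) = +2.800.
E° = +2.800 / 2 = +1.400 V.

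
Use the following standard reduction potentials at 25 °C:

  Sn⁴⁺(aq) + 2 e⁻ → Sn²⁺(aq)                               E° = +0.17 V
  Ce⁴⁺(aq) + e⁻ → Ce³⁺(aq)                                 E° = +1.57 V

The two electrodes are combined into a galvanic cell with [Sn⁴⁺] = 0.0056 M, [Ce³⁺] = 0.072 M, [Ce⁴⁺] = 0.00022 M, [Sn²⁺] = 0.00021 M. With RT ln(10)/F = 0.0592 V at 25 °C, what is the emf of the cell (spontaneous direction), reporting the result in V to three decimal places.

Ce⁴⁺/Ce³⁺ is the cathode (higher E°), Sn⁴⁺/Sn²⁺ the anode: E°cell = +1.57 − (+0.17) = +1.40 V, n = 2.
Overall: 2 Ce⁴⁺(aq) + Sn²⁺(aq) → 2 Ce³⁺(aq) + Sn⁴⁺(aq)
Q = [Ce³⁺]^2·[Sn⁴⁺] / ([Ce⁴⁺]^2·[Sn²⁺]); log Q = 6.456.
E = E° − (0.0592/n) log Q = +1.40 − (0.0592/2)(6.456) = +1.209 V.

+1.209 V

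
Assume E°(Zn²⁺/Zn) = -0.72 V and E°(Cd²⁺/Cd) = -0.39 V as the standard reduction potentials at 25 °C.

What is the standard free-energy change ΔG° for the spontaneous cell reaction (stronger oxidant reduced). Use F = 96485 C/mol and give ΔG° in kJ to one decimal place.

Cd²⁺/Cd (E° = -0.39 V) is the cathode; Zn²⁺/Zn (E° = -0.72 V) is the anode, so E°cell = +0.33 V.
Balancing electrons gives n = 2 (lcm of 2 and 2).
ΔG° = −nFE° = −(2)(96485)(+0.33) = -63,680 J = -63.7 kJ.

-63.7 kJ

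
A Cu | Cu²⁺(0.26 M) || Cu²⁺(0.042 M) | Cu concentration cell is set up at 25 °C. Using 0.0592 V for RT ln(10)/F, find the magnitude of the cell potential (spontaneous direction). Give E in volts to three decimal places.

+0.023 V

For a concentration cell E°cell = 0. The 0.26 M side is the cathode (reduction is favoured where [Cu²⁺] is higher).
With n = 2, E = −(0.0592/2) log([Cu²⁺]ₐₙ/[Cu²⁺]꜀ₐₜ) = −(0.0592/2) log(0.042/0.26) = −(0.0592/2)(-0.792) = +0.023 V.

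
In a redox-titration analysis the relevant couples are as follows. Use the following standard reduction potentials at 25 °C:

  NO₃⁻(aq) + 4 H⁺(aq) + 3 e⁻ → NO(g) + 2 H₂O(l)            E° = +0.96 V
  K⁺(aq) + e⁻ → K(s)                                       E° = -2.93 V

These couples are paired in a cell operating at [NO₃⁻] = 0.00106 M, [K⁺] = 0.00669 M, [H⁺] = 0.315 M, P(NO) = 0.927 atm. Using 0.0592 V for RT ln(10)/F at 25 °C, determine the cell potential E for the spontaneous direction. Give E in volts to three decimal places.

+3.921 V

NO₃⁻/NO is the cathode (higher E°), K⁺/K the anode: E°cell = +0.96 − (-2.93) = +3.89 V, n = 3.
Overall: NO₃⁻(aq) + 4 H⁺(aq) + 3 K(s) → NO(g) + 2 H₂O(l) + 3 K⁺(aq)
Q = P(NO)·[K⁺]^3 / ([NO₃⁻]·[H⁺]^4); log Q = -1.575.
E = E° − (0.0592/n) log Q = +3.89 − (0.0592/3)(-1.575) = +3.921 V.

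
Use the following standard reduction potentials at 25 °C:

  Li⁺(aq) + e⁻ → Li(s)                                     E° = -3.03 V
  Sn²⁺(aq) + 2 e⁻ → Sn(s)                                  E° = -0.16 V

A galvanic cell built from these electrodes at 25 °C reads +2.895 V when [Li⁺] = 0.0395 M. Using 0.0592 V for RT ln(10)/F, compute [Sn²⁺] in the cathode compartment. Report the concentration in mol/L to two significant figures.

Sn²⁺/Sn is the cathode, Li⁺/Li the anode: E°cell = +2.87 V, n = 2.
Overall reaction: Sn²⁺(aq) + 2 Li(s) → Sn(s) + 2 Li⁺(aq); Q = [Li⁺]^2/[Sn²⁺]^1.
From E = E° − (0.0592/n) log Q: log Q = (E° − E)·n/0.0592 = (+2.87 − (+2.895))·2/0.0592 = -0.8446.
So 1·log[Sn²⁺] = 2·log(0.0395) − log Q = -2.8068 − (-0.8446) = -1.9622; [Sn²⁺] = 10^(-1.9622) ≈ 0.011 M.

0.011 M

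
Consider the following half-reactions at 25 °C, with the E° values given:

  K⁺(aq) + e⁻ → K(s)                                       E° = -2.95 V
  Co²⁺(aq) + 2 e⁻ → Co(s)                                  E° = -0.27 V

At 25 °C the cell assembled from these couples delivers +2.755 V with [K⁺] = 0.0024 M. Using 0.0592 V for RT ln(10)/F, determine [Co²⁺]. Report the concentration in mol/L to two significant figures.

Co²⁺/Co is the cathode, K⁺/K the anode: E°cell = +2.68 V, n = 2.
Overall reaction: Co²⁺(aq) + 2 K(s) → Co(s) + 2 K⁺(aq); Q = [K⁺]^2/[Co²⁺]^1.
From E = E° − (0.0592/n) log Q: log Q = (E° − E)·n/0.0592 = (+2.68 − (+2.755))·2/0.0592 = -2.5338.
So 1·log[Co²⁺] = 2·log(0.0024) − log Q = -5.2396 − (-2.5338) = -2.7058; [Co²⁺] = 10^(-2.7058) ≈ 0.0020 M.

0.0020 M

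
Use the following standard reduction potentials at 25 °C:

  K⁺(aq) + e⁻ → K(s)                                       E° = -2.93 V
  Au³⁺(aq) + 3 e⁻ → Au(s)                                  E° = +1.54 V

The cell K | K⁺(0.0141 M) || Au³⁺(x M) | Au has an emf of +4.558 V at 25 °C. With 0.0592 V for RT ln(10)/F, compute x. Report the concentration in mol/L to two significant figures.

Au³⁺/Au is the cathode, K⁺/K the anode: E°cell = +4.47 V, n = 3.
Overall reaction: Au³⁺(aq) + 3 K(s) → Au(s) + 3 K⁺(aq); Q = [K⁺]^3/[Au³⁺]^1.
From E = E° − (0.0592/n) log Q: log Q = (E° − E)·n/0.0592 = (+4.47 − (+4.558))·3/0.0592 = -4.4595.
So 1·log[Au³⁺] = 3·log(0.0141) − log Q = -5.5523 − (-4.4595) = -1.0928; [Au³⁺] = 10^(-1.0928) ≈ 0.081 M.

0.081 M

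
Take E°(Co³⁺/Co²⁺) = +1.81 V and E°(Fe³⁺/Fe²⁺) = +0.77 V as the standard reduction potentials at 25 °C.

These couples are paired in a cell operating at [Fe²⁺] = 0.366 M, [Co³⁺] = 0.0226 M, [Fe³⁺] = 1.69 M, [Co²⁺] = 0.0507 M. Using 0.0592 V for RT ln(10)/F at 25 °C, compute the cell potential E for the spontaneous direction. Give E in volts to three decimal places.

+0.980 V

Co³⁺/Co²⁺ is the cathode (higher E°), Fe³⁺/Fe²⁺ the anode: E°cell = +1.81 − (+0.77) = +1.04 V, n = 1.
Overall: Co³⁺(aq) + Fe²⁺(aq) → Co²⁺(aq) + Fe³⁺(aq)
Q = [Co²⁺]·[Fe³⁺] / ([Co³⁺]·[Fe²⁺]); log Q = 1.015.
E = E° − (0.0592/n) log Q = +1.04 − (0.0592/1)(1.015) = +0.980 V.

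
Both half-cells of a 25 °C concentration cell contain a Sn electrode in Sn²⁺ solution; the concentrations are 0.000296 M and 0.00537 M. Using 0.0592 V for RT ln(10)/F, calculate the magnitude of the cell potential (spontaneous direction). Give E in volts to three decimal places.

+0.037 V

For a concentration cell E°cell = 0. The 0.00537 M side is the cathode (reduction is favoured where [Sn²⁺] is higher).
With n = 2, E = −(0.0592/2) log([Sn²⁺]ₐₙ/[Sn²⁺]꜀ₐₜ) = −(0.0592/2) log(0.000296/0.00537) = −(0.0592/2)(-1.259) = +0.037 V.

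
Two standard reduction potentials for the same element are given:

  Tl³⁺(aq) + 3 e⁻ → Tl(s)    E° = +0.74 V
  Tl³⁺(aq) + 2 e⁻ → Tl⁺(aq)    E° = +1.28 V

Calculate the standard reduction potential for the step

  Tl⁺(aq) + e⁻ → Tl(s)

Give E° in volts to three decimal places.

Sequential free energies add, so n₃E°₃ = n₁E°₁ + n₂E°₂.
With n₃ = 3, and the known step contributing 2×(+1.28) V, the unknown satisfies 1·E° = 3×(+0.74) − 2×(+1.28) = -0.340.
E° = -0.340 / 1 = -0.340 V.

-0.340 V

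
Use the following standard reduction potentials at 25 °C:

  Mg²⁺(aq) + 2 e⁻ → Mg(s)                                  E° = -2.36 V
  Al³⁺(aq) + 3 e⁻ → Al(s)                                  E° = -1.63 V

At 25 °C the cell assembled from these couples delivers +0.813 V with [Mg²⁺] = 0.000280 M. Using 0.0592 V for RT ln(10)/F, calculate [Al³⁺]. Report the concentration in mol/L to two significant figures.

0.075 M

Al³⁺/Al is the cathode, Mg²⁺/Mg the anode: E°cell = +0.73 V, n = 6.
Overall reaction: 2 Al³⁺(aq) + 3 Mg(s) → 2 Al(s) + 3 Mg²⁺(aq); Q = [Mg²⁺]^3/[Al³⁺]^2.
From E = E° − (0.0592/n) log Q: log Q = (E° − E)·n/0.0592 = (+0.73 − (+0.813))·6/0.0592 = -8.4122.
So 2·log[Al³⁺] = 3·log(0.00028) − log Q = -10.6585 − (-8.4122) = -2.2463; log[Al³⁺] = -2.2463 / 2 = -1.1232; [Al³⁺] = 10^(-1.1232) ≈ 0.075 M.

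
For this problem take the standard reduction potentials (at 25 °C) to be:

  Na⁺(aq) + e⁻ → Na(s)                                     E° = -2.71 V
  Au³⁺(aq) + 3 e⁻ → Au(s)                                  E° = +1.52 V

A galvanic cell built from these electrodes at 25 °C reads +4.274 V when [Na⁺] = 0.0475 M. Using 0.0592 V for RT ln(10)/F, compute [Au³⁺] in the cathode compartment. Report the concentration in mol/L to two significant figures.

0.018 M

Au³⁺/Au is the cathode, Na⁺/Na the anode: E°cell = +4.23 V, n = 3.
Overall reaction: Au³⁺(aq) + 3 Na(s) → Au(s) + 3 Na⁺(aq); Q = [Na⁺]^3/[Au³⁺]^1.
From E = E° − (0.0592/n) log Q: log Q = (E° − E)·n/0.0592 = (+4.23 − (+4.274))·3/0.0592 = -2.2297.
So 1·log[Au³⁺] = 3·log(0.0475) − log Q = -3.9699 − (-2.2297) = -1.7402; [Au³⁺] = 10^(-1.7402) ≈ 0.018 M.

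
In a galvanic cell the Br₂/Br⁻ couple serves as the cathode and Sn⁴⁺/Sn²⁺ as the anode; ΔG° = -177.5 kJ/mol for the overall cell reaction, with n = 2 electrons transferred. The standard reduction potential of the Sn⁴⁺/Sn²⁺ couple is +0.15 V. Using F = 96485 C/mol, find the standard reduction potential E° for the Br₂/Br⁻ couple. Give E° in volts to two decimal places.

+1.07 V

E°cell = −ΔG°/(nF) = −(-177.5×10³)/((2)(96485)) = +0.920 V.
Since Br₂/Br⁻ is the cathode and Sn⁴⁺/Sn²⁺ the anode, E°cell = E°(Br₂/Br⁻) − E°(Sn⁴⁺/Sn²⁺).
So E°(Br₂/Br⁻) = E°cell + E°(Sn⁴⁺/Sn²⁺) = +0.920 + (+0.15) = +1.07 V.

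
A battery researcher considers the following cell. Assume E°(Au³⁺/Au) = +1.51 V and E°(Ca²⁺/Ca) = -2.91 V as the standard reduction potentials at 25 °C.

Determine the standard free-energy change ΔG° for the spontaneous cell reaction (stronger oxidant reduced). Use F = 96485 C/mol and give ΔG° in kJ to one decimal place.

-2558.8 kJ

Au³⁺/Au (E° = +1.51 V) is the cathode; Ca²⁺/Ca (E° = -2.91 V) is the anode, so E°cell = +4.42 V.
Balancing electrons gives n = 6 (lcm of 3 and 2).
ΔG° = −nFE° = −(6)(96485)(+4.42) = -2,558,782 J = -2558.8 kJ.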